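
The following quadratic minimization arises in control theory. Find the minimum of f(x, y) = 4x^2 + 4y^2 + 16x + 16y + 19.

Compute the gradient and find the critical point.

f(x,y) = 4x^2 + 4y^2 + 16x + 16y + 19
df/dx = 8x + (16) = 0  =>  x = -2
df/dy = 8y + (16) = 0  =>  y = -2
f(-2, -2) = 4*(-2)^2 + 4*(-2)^2 + 16*(-2) + 16*(-2) + 19 = -13
Hessian is diagonal with entries 8, 8 > 0, so this is a minimum.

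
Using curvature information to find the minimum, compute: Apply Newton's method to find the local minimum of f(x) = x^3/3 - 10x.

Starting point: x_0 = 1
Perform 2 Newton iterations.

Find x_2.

f(x) = x^3/3 - 10x
f'(x) = x^2 - 10, f''(x) = 2x
Newton update: x_{n+1} = x_n - (x_n^2 - 10)/(2*x_n)
Step 1: x_0 = 1, f'=-9, f''=2, x_1 = 11/2
Step 2: x_1 = 11/2, f'=81/4, f''=11, x_2 = 161/44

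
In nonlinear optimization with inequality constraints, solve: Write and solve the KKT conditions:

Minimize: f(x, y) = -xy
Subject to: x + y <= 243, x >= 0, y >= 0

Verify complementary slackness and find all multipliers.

Problem: min -xy s.t. x + y <= 243 (multiplier lambda), x >= 0 (mu_x), y >= 0 (mu_y)
KKT stationarity: -y + lambda - mu_x = 0, -x + lambda - mu_y = 0, with lambda, mu_x, mu_y >= 0
Complementary slackness: lambda*(x + y - 243) = 0, mu_x*x = 0, mu_y*y = 0
If lambda = 0: y = -mu_x <= 0 and x = -mu_y <= 0 force x = y = 0 with f = 0; but x = y = 243/2 is feasible with f = -59049/4 < 0, so this is not the minimum. Hence lambda > 0 and x + y = 243.
Try x > 0, y > 0 (so mu_x = mu_y = 0): y = lambda, x = lambda => x = y = lambda
x + y = 243 => 2*lambda = 243 => lambda = 243/2
x* = y* = 243/2 > 0, consistent with mu_x = mu_y = 0.
(Any feasible point with x = 0 or y = 0 has f = 0 > -59049/4, so the minimum is not on those boundaries.)
min(-xy) = -59049/4 (i.e. max xy = 59049/4)
Multipliers: lambda = 243/2, mu_x = 0, mu_y = 0
Complementary slackness: lambda*(x + y - 243) = 243/2*(243/2 + 243/2 - 243) = 0, mu_x*x = 0*243/2 = 0, mu_y*y = 0*243/2 = 0. Satisfied.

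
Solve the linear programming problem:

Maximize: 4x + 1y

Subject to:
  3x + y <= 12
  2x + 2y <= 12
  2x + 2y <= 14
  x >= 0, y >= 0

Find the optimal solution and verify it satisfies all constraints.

Feasible vertices: (0, 0), (0, 6), (3, 3), (4, 0)
Objective 4x + 1y at each vertex:
  (0, 0): 0
  (0, 6): 6
  (3, 3): 15
  (4, 0): 16
Maximum is 16 at (4, 0).
Verify constraints at (x, y) = (4, 0):
  3*4 + 1*0 = 12 <= 12 (active)
  2*4 + 2*0 = 8 <= 12
  2*4 + 2*0 = 8 <= 14
  x = 4 >= 0, y = 0 >= 0. All constraints satisfied.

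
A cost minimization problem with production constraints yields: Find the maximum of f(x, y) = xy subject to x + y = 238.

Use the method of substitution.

Substitute y = 238 - x into f(x,y) = xy:
g(x) = x(238 - x) = 238x - x^2
g'(x) = 238 - 2x = 0  =>  x = 119
y = 238 - 119 = 119
Maximum value = 119 * 119 = 14161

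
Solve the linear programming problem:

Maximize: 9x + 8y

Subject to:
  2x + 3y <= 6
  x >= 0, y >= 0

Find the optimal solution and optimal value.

The feasible region has vertices at [(0, 0), (3, 0), (0, 2)].
Checking objective 9x + 8y at each vertex:
  (0, 0): 9*0 + 8*0 = 0
  (3, 0): 9*3 + 8*0 = 27
  (0, 2): 9*0 + 8*2 = 16
Maximum is 27 at (3, 0).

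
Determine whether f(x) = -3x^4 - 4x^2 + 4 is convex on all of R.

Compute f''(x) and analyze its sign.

f(x) = -3x^4 - 4x^2 + 4
f'(x) = -12x^3 + -8x
f''(x) = -36x^2 + -8
f''(x) = -36x^2 + -8 <= -8 < 0 for all x
Therefore, f is concave on R.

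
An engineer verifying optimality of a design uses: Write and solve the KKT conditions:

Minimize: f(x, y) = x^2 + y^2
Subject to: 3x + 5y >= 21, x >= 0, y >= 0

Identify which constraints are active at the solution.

KKT conditions for min x^2 + y^2 s.t. 3x + 5y >= 21, x >= 0, y >= 0:
Stationarity: 2x = mu*3 + mu_x, 2y = mu*5 + mu_y, with mu, mu_x, mu_y >= 0
Complementary slackness: mu*(3x + 5y - 21) = 0, mu_x*x = 0, mu_y*y = 0
(0, 0) is infeasible (3*0 + 5*0 < 21), so if mu = 0 stationarity would force x = mu_x/2 >= 0, y = mu_y/2 >= 0 with mu_x*x = mu_y*y = 0, i.e. x = y = 0: contradiction. Hence mu > 0 and 3x + 5y = 21 is active.
Try x > 0, y > 0 (so mu_x = mu_y = 0): x = 3*mu/2, y = 5*mu/2
Substitute: 3*(3*mu/2) + 5*(5*mu/2) = 21
  mu*34/2 = 21 => mu = 21/17
x* = 63/34 > 0, y* = 105/34 > 0, consistent with mu_x = mu_y = 0.
f is convex and the constraints are linear, so this KKT point is the global minimum.
f* = 441/34
Active constraints: 3x + 5y >= 21 (holds with equality, mu = 21/17 > 0); x >= 0 and y >= 0 are inactive (mu_x = mu_y = 0).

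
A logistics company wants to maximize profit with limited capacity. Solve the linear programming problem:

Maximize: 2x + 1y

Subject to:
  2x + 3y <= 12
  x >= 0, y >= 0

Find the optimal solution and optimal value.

The feasible region has vertices at [(0, 0), (6, 0), (0, 4)].
Checking objective 2x + 1y at each vertex:
  (0, 0): 2*0 + 1*0 = 0
  (6, 0): 2*6 + 1*0 = 12
  (0, 4): 2*0 + 1*4 = 4
Maximum is 12 at (6, 0).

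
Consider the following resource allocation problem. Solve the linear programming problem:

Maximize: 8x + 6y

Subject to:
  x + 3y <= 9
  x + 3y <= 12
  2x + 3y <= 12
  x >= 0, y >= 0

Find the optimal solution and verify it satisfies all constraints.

Feasible vertices: (0, 0), (0, 3), (3, 2), (6, 0)
Objective 8x + 6y at each vertex:
  (0, 0): 0
  (0, 3): 18
  (3, 2): 36
  (6, 0): 48
Maximum is 48 at (6, 0).
Verify constraints at (x, y) = (6, 0):
  1*6 + 3*0 = 6 <= 9
  1*6 + 3*0 = 6 <= 12
  2*6 + 3*0 = 12 <= 12 (active)
  x = 6 >= 0, y = 0 >= 0. All constraints satisfied.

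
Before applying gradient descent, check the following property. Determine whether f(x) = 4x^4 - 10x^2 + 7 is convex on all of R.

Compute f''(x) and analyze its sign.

f(x) = 4x^4 - 10x^2 + 7
f'(x) = 16x^3 + -20x
f''(x) = 48x^2 + -20
f''(0) = -20 < 0, so not convex near x = 0
Therefore, f is not globally convex on R.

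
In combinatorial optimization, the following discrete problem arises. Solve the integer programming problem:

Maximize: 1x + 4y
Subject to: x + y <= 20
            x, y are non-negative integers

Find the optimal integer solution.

Objective: 1x + 4y, constraint: x + y <= 20
Coefficient of y is 4 > coefficient of x is 1, so allocate the entire budget to y.
Optimal: x = 0, y = 20, value = 80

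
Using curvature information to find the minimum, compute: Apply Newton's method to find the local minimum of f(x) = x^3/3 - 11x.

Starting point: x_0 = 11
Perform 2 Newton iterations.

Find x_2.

f(x) = x^3/3 - 11x
f'(x) = x^2 - 11, f''(x) = 2x
Newton update: x_{n+1} = x_n - (x_n^2 - 11)/(2*x_n)
Step 1: x_0 = 11, f'=110, f''=22, x_1 = 6
Step 2: x_1 = 6, f'=25, f''=12, x_2 = 47/12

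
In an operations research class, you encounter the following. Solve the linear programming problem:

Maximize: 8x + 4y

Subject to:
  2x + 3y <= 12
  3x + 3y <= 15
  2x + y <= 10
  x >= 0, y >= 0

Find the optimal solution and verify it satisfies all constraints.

Feasible vertices: (0, 0), (0, 4), (3, 2), (5, 0)
Objective 8x + 4y at each vertex:
  (0, 0): 0
  (0, 4): 16
  (3, 2): 32
  (5, 0): 40
Maximum is 40 at (5, 0).
Verify constraints at (x, y) = (5, 0):
  2*5 + 3*0 = 10 <= 12
  3*5 + 3*0 = 15 <= 15 (active)
  2*5 + 1*0 = 10 <= 10 (active)
  x = 5 >= 0, y = 0 >= 0. All constraints satisfied.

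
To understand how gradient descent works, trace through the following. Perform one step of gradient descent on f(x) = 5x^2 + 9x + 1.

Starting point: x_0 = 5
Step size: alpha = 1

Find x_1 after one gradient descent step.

f(x) = 5x^2 + 9x + 1
f'(x) = 10x + 9
f'(5) = 10*5 + (9) = 59
x_1 = x_0 - alpha * f'(x_0) = 5 - 1 * 59 = -54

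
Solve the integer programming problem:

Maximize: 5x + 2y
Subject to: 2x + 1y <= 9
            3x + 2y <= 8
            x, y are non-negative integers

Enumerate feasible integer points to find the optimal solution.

Constraint 1: 2x + 1y <= 9
Constraint 2: 3x + 2y <= 8
Feasible x range (need y >= 0): 0 <= x <= min(9/2, 8/3) => x in {0, ..., 2}.
Enumerate feasible integer points row by row (the coefficient of y is 2 > 0, so for each x the largest feasible y gives the best value):
  x = 0: y <= min((9 - 2*0)/1, (8 - 3*0)/2) => y in {0, ..., 4}; best 5*0 + 2*4 = 8
  x = 1: y <= min((9 - 2*1)/1, (8 - 3*1)/2) => y in {0, ..., 2}; best 5*1 + 2*2 = 9
  x = 2: y <= min((9 - 2*2)/1, (8 - 3*2)/2) => y in {0, ..., 1}; best 5*2 + 2*1 = 12
The maximum 5x + 2y = 12 is achieved at x = 2, y = 1.
Check: 2*2 + 1*1 = 5 <= 9 and 3*2 + 2*1 = 8 <= 8.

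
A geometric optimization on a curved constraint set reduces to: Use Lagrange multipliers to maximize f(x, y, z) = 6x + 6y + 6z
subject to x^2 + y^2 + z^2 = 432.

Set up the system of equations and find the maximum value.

Lagrange conditions: 6 = 2*lambda*x, 6 = 2*lambda*y, 6 = 2*lambda*z
So x:6 = y:6 = z:6, i.e. x = 6t, y = 6t, z = 6t
Constraint: t^2*(6^2 + 6^2 + 6^2) = 432
  t^2 * 108 = 432  =>  t = sqrt(4)
Maximum = 6*6t + 6*6t + 6*6t = 108*sqrt(4) = 216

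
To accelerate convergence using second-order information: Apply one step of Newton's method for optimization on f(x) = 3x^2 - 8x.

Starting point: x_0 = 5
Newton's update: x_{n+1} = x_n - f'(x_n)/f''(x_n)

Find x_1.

f(x) = 3x^2 - 8x
f'(x) = 6x + (-8), f''(x) = 6
Newton step: x_1 = x_0 - f'(x_0)/f''(x_0)
f'(5) = 22
x_1 = 5 - 22/6 = 4/3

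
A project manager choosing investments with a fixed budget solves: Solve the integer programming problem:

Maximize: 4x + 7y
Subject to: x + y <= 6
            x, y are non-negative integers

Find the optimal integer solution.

Objective: 4x + 7y, constraint: x + y <= 6
Coefficient of y is 7 > coefficient of x is 4, so allocate the entire budget to y.
Optimal: x = 0, y = 6, value = 42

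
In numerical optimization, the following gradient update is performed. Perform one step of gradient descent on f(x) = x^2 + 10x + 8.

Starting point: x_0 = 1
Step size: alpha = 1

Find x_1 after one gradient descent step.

f(x) = x^2 + 10x + 8
f'(x) = 2x + 10
f'(1) = 2*1 + (10) = 12
x_1 = x_0 - alpha * f'(x_0) = 1 - 1 * 12 = -11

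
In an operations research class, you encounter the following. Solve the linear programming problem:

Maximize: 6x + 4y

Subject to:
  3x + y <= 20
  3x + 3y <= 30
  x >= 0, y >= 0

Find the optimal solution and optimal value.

Feasible vertices: (0, 0), (0, 10), (5, 5), (20/3, 0)
Objective 6x + 4y at each:
  (0, 0): 0
  (0, 10): 40
  (5, 5): 50
  (20/3, 0): 40
Maximum is 50 at (5, 5).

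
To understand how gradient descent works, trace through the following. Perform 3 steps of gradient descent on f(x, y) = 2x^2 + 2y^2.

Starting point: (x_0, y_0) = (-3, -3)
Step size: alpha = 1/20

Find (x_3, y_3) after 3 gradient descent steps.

f(x,y) = 2x^2 + 2y^2
grad_x = 4x + 0y, grad_y = 4y + 0x
Step 1: grad = (-12, -12), (-12/5, -12/5)
Step 2: grad = (-48/5, -48/5), (-48/25, -48/25)
Step 3: grad = (-192/25, -192/25), (-192/125, -192/125)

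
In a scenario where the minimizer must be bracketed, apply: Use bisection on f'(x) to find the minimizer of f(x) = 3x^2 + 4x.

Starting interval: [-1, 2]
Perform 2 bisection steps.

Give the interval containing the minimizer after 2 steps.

Finding critical point of f(x) = 3x^2 + 4x using bisection on f'(x) = 6x + 4.
f'(x) = 0 when x = -2/3.
Starting interval: [-1, 2]
Step 1: mid = 1/2, f'(mid) = 7, new interval = [-1, 1/2]
Step 2: mid = -1/4, f'(mid) = 5/2, new interval = [-1, -1/4]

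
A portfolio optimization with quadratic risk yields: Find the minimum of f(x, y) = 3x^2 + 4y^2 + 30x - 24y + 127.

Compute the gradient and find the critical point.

f(x,y) = 3x^2 + 4y^2 + 30x - 24y + 127
df/dx = 6x + (30) = 0  =>  x = -5
df/dy = 8y + (-24) = 0  =>  y = 3
f(-5, 3) = 3*(-5)^2 + 4*(3)^2 + 30*(-5) + -24*(3) + 127 = 16
Hessian is diagonal with entries 6, 8 > 0, so this is a minimum.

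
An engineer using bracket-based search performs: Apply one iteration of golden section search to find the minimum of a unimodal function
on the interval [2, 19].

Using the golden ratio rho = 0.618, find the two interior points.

Golden section search on [2, 19].
Golden ratio rho = 0.618 (approx).
Interior points:
  x_1 = 2 + (1-0.618)*17 = 8.4940
  x_2 = 2 + 0.618*17 = 12.5060
Compare f(x_1) and f(x_2) to determine which subinterval to keep.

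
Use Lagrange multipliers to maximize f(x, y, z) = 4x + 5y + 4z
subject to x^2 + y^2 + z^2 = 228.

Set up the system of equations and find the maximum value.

Lagrange conditions: 4 = 2*lambda*x, 5 = 2*lambda*y, 4 = 2*lambda*z
So x:4 = y:5 = z:4, i.e. x = 4t, y = 5t, z = 4t
Constraint: t^2*(4^2 + 5^2 + 4^2) = 228
  t^2 * 57 = 228  =>  t = sqrt(4)
Maximum = 4*4t + 5*5t + 4*4t = 57*sqrt(4) = 114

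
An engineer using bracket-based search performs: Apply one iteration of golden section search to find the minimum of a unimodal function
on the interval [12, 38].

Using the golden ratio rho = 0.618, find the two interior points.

Golden section search on [12, 38].
Golden ratio rho = 0.618 (approx).
Interior points:
  x_1 = 12 + (1-0.618)*26 = 21.9320
  x_2 = 12 + 0.618*26 = 28.0680
Compare f(x_1) and f(x_2) to determine which subinterval to keep.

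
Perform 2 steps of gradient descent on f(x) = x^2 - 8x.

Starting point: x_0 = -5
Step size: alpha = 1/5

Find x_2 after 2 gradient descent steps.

f(x) = x^2 - 8x, f'(x) = 2x + (-8)
Step 1: f'(-5) = -18, x_1 = -5 - 1/5 * -18 = -7/5
Step 2: f'(-7/5) = -54/5, x_2 = -7/5 - 1/5 * -54/5 = 19/25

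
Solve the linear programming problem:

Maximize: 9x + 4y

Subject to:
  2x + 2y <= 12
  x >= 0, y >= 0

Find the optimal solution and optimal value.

The feasible region has vertices at [(0, 0), (6, 0), (0, 6)].
Checking objective 9x + 4y at each vertex:
  (0, 0): 9*0 + 4*0 = 0
  (6, 0): 9*6 + 4*0 = 54
  (0, 6): 9*0 + 4*6 = 24
Maximum is 54 at (6, 0).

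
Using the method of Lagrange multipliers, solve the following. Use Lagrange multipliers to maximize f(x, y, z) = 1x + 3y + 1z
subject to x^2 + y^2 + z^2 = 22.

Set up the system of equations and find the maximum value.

Lagrange conditions: 1 = 2*lambda*x, 3 = 2*lambda*y, 1 = 2*lambda*z
So x:1 = y:3 = z:1, i.e. x = 1t, y = 3t, z = 1t
Constraint: t^2*(1^2 + 3^2 + 1^2) = 22
  t^2 * 11 = 22  =>  t = sqrt(2)
Maximum = 1*1t + 3*3t + 1*1t = 11*sqrt(2) = sqrt(242)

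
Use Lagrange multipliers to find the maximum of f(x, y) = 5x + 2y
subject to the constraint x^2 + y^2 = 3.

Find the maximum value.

Set up Lagrange conditions: grad f = lambda * grad g
  5 = 2*lambda*x
  2 = 2*lambda*y
From these: x/y = 5/2, so x = 5t, y = 2t for some t.
Substitute into constraint: (5t)^2 + (2t)^2 = 3
  t^2 * 29 = 3
  t = sqrt(3/29)
Maximum = 5*x + 2*y = (5^2 + 2^2)*t = 29 * sqrt(3/29) = sqrt(87)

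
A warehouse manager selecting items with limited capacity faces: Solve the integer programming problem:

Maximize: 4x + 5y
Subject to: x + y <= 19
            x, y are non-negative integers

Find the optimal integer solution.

Objective: 4x + 5y, constraint: x + y <= 19
Coefficient of y is 5 > coefficient of x is 4, so allocate the entire budget to y.
Optimal: x = 0, y = 19, value = 95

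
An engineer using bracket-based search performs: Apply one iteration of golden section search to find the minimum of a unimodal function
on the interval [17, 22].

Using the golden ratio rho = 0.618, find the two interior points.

Golden section search on [17, 22].
Golden ratio rho = 0.618 (approx).
Interior points:
  x_1 = 17 + (1-0.618)*5 = 18.9100
  x_2 = 17 + 0.618*5 = 20.0900
Compare f(x_1) and f(x_2) to determine which subinterval to keep.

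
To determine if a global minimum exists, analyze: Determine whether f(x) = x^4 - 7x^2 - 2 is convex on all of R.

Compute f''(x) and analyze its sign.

f(x) = x^4 - 7x^2 - 2
f'(x) = 4x^3 + -14x
f''(x) = 12x^2 + -14
f''(0) = -14 < 0, so not convex near x = 0
Therefore, f is not globally convex on R.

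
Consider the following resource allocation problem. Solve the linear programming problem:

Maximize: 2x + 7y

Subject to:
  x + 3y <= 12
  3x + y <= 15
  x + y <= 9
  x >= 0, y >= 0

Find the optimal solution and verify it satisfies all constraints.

Feasible vertices: (0, 0), (0, 4), (33/8, 21/8), (5, 0)
Objective 2x + 7y at each vertex:
  (0, 0): 0
  (0, 4): 28
  (33/8, 21/8): 213/8
  (5, 0): 10
Maximum is 28 at (0, 4).
Verify constraints at (x, y) = (0, 4):
  1*0 + 3*4 = 12 <= 12 (active)
  3*0 + 1*4 = 4 <= 15
  1*0 + 1*4 = 4 <= 9
  x = 0 >= 0, y = 4 >= 0. All constraints satisfied.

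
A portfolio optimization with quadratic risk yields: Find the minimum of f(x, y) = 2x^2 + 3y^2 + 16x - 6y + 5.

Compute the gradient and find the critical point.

f(x,y) = 2x^2 + 3y^2 + 16x - 6y + 5
df/dx = 4x + (16) = 0  =>  x = -4
df/dy = 6y + (-6) = 0  =>  y = 1
f(-4, 1) = 2*(-4)^2 + 3*(1)^2 + 16*(-4) + -6*(1) + 5 = -30
Hessian is diagonal with entries 4, 6 > 0, so this is a minimum.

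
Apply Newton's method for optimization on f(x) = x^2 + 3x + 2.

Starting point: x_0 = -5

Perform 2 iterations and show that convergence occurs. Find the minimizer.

f(x) = x^2 + 3x + 2, f'(x) = 2x + (3), f''(x) = 2
Step 1: f'(-5) = -7, x_1 = -5 - -7/2 = -3/2
Step 2: f'(-3/2) = 0, x_2 = -3/2 (converged)
Newton's method converges in 1 step for quadratics.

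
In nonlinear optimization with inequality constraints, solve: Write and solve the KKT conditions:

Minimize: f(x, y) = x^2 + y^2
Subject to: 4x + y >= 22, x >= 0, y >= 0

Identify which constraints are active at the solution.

KKT conditions for min x^2 + y^2 s.t. 4x + 1y >= 22, x >= 0, y >= 0:
Stationarity: 2x = mu*4 + mu_x, 2y = mu*1 + mu_y, with mu, mu_x, mu_y >= 0
Complementary slackness: mu*(4x + y - 22) = 0, mu_x*x = 0, mu_y*y = 0
(0, 0) is infeasible (4*0 + 1*0 < 22), so if mu = 0 stationarity would force x = mu_x/2 >= 0, y = mu_y/2 >= 0 with mu_x*x = mu_y*y = 0, i.e. x = y = 0: contradiction. Hence mu > 0 and 4x + y = 22 is active.
Try x > 0, y > 0 (so mu_x = mu_y = 0): x = 4*mu/2, y = 1*mu/2
Substitute: 4*(4*mu/2) + 1*(1*mu/2) = 22
  mu*17/2 = 22 => mu = 44/17
x* = 88/17 > 0, y* = 22/17 > 0, consistent with mu_x = mu_y = 0.
f is convex and the constraints are linear, so this KKT point is the global minimum.
f* = 484/17
Active constraints: 4x + y >= 22 (holds with equality, mu = 44/17 > 0); x >= 0 and y >= 0 are inactive (mu_x = mu_y = 0).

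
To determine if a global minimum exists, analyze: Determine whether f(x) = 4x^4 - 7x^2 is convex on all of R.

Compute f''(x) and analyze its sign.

f(x) = 4x^4 - 7x^2
f'(x) = 16x^3 + -14x
f''(x) = 48x^2 + -14
f''(0) = -14 < 0, so not convex near x = 0
Therefore, f is not globally convex on R.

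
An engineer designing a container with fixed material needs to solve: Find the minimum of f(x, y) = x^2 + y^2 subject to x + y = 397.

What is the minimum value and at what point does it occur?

Substitute y = 397 - x into f(x,y) = x^2 + y^2:
g(x) = x^2 + (397 - x)^2 = 2x^2 - 794x + 157609
g'(x) = 4x - 794 = 0  =>  x = 397/2
y = 397 - 397/2 = 397/2
Minimum value = (397/2)^2 + (397/2)^2 = 157609/2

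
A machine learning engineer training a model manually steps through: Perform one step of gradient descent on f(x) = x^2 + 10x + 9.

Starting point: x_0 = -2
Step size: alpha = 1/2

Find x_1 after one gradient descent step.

f(x) = x^2 + 10x + 9
f'(x) = 2x + 10
f'(-2) = 2*-2 + (10) = 6
x_1 = x_0 - alpha * f'(x_0) = -2 - 1/2 * 6 = -5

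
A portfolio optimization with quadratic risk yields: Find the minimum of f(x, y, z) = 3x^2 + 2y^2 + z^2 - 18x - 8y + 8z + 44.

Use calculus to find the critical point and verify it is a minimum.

f(x,y,z) = 3x^2 + 2y^2 + z^2 - 18x - 8y + 8z + 44
df/dx = 6x + (-18) = 0 => x = 3
df/dy = 4y + (-8) = 0 => y = 2
df/dz = 2z + (8) = 0 => z = -4
f(3,2,-4) = 3*(3)^2 + 2*(2)^2 + 1*(-4)^2 + -18*(3) + -8*(2) + 8*(-4) + 44 = -7
Hessian is diagonal with entries 6, 4, 2 > 0, confirmed minimum.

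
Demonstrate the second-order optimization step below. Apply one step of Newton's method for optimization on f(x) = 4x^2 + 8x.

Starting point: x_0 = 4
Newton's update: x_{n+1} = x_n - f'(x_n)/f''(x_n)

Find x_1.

f(x) = 4x^2 + 8x
f'(x) = 8x + (8), f''(x) = 8
Newton step: x_1 = x_0 - f'(x_0)/f''(x_0)
f'(4) = 40
x_1 = 4 - 40/8 = -1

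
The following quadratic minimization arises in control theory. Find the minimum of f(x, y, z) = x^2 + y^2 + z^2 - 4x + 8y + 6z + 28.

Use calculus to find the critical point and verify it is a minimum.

f(x,y,z) = x^2 + y^2 + z^2 - 4x + 8y + 6z + 28
df/dx = 2x + (-4) = 0 => x = 2
df/dy = 2y + (8) = 0 => y = -4
df/dz = 2z + (6) = 0 => z = -3
f(2,-4,-3) = 1*(2)^2 + 1*(-4)^2 + 1*(-3)^2 + -4*(2) + 8*(-4) + 6*(-3) + 28 = -1
Hessian is diagonal with entries 2, 2, 2 > 0, confirmed minimum.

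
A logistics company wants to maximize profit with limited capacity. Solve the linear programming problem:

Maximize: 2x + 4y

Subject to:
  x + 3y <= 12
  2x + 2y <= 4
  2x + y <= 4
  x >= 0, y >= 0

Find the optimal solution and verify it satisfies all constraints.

Feasible vertices: (0, 0), (0, 2), (2, 0)
Objective 2x + 4y at each vertex:
  (0, 0): 0
  (0, 2): 8
  (2, 0): 4
Maximum is 8 at (0, 2).
Verify constraints at (x, y) = (0, 2):
  1*0 + 3*2 = 6 <= 12
  2*0 + 2*2 = 4 <= 4 (active)
  2*0 + 1*2 = 2 <= 4
  x = 0 >= 0, y = 2 >= 0. All constraints satisfied.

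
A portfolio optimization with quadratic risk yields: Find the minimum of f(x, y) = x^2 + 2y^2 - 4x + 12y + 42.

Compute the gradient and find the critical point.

f(x,y) = x^2 + 2y^2 - 4x + 12y + 42
df/dx = 2x + (-4) = 0  =>  x = 2
df/dy = 4y + (12) = 0  =>  y = -3
f(2, -3) = 1*(2)^2 + 2*(-3)^2 + -4*(2) + 12*(-3) + 42 = 20
Hessian is diagonal with entries 2, 4 > 0, so this is a minimum.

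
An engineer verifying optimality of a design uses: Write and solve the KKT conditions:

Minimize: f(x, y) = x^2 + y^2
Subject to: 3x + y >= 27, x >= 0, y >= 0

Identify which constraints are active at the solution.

KKT conditions for min x^2 + y^2 s.t. 3x + 1y >= 27, x >= 0, y >= 0:
Stationarity: 2x = mu*3 + mu_x, 2y = mu*1 + mu_y, with mu, mu_x, mu_y >= 0
Complementary slackness: mu*(3x + y - 27) = 0, mu_x*x = 0, mu_y*y = 0
(0, 0) is infeasible (3*0 + 1*0 < 27), so if mu = 0 stationarity would force x = mu_x/2 >= 0, y = mu_y/2 >= 0 with mu_x*x = mu_y*y = 0, i.e. x = y = 0: contradiction. Hence mu > 0 and 3x + y = 27 is active.
Try x > 0, y > 0 (so mu_x = mu_y = 0): x = 3*mu/2, y = 1*mu/2
Substitute: 3*(3*mu/2) + 1*(1*mu/2) = 27
  mu*10/2 = 27 => mu = 27/5
x* = 81/10 > 0, y* = 27/10 > 0, consistent with mu_x = mu_y = 0.
f is convex and the constraints are linear, so this KKT point is the global minimum.
f* = 729/10
Active constraints: 3x + y >= 27 (holds with equality, mu = 27/5 > 0); x >= 0 and y >= 0 are inactive (mu_x = mu_y = 0).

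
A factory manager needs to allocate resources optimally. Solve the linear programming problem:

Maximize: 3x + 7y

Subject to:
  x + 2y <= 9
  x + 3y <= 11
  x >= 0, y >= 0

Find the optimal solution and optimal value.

Feasible vertices: (0, 0), (0, 11/3), (5, 2), (9, 0)
Objective 3x + 7y at each:
  (0, 0): 0
  (0, 11/3): 77/3
  (5, 2): 29
  (9, 0): 27
Maximum is 29 at (5, 2).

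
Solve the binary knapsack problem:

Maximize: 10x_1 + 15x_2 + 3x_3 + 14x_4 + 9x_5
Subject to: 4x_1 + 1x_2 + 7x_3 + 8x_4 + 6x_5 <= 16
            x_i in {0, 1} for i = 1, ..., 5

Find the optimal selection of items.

Items: item 1 (v=10, w=4), item 2 (v=15, w=1), item 3 (v=3, w=7), item 4 (v=14, w=8), item 5 (v=9, w=6)
Capacity: 16
Checking all 32 subsets (w = total weight, v = total value):
  {}: w = 0, v = 0
  {1}: w = 4, v = 10
  {2}: w = 1, v = 15
  {3}: w = 7, v = 3
  {4}: w = 8, v = 14
  {5}: w = 6, v = 9
  {1, 2}: w = 5, v = 25
  {1, 3}: w = 11, v = 13
  {1, 4}: w = 12, v = 24
  {1, 5}: w = 10, v = 19
  {2, 3}: w = 8, v = 18
  {2, 4}: w = 9, v = 29
  {2, 5}: w = 7, v = 24
  {3, 4}: w = 15, v = 17
  {3, 5}: w = 13, v = 12
  {4, 5}: w = 14, v = 23
  {1, 2, 3}: w = 12, v = 28
  {1, 2, 4}: w = 13, v = 39
  {1, 2, 5}: w = 11, v = 34
  {1, 3, 4}: w = 19 > 16, infeasible
  {1, 3, 5}: w = 17 > 16, infeasible
  {1, 4, 5}: w = 18 > 16, infeasible
  {2, 3, 4}: w = 16, v = 32
  {2, 3, 5}: w = 14, v = 27
  {2, 4, 5}: w = 15, v = 38
  {3, 4, 5}: w = 21 > 16, infeasible
  {1, 2, 3, 4}: w = 20 > 16, infeasible
  {1, 2, 3, 5}: w = 18 > 16, infeasible
  {1, 2, 4, 5}: w = 19 > 16, infeasible
  {1, 3, 4, 5}: w = 25 > 16, infeasible
  {2, 3, 4, 5}: w = 22 > 16, infeasible
  {1, 2, 3, 4, 5}: w = 26 > 16, infeasible
Best feasible subset: items [1, 2, 4]
Total weight: 13 <= 16, total value: 39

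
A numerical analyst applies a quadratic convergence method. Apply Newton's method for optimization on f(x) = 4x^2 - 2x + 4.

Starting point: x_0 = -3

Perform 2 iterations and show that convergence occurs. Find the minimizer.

f(x) = 4x^2 - 2x + 4, f'(x) = 8x + (-2), f''(x) = 8
Step 1: f'(-3) = -26, x_1 = -3 - -26/8 = 1/4
Step 2: f'(1/4) = 0, x_2 = 1/4 (converged)
Newton's method converges in 1 step for quadratics.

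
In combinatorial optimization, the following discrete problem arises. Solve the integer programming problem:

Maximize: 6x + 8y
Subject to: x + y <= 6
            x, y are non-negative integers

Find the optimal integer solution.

Objective: 6x + 8y, constraint: x + y <= 6
Coefficient of y is 8 > coefficient of x is 6, so allocate the entire budget to y.
Optimal: x = 0, y = 6, value = 48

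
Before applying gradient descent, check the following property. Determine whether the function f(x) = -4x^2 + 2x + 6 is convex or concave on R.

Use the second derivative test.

f(x) = -4x^2 + 2x + 6
f'(x) = -8x + 2
f''(x) = -8
Since f''(x) = -8 < 0 for all x, f is concave on R.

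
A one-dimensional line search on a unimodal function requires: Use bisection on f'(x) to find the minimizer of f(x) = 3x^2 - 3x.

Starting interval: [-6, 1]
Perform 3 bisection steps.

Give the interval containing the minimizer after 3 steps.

Finding critical point of f(x) = 3x^2 - 3x using bisection on f'(x) = 6x + -3.
f'(x) = 0 when x = 1/2.
Starting interval: [-6, 1]
Step 1: mid = -5/2, f'(mid) = -18, new interval = [-5/2, 1]
Step 2: mid = -3/4, f'(mid) = -15/2, new interval = [-3/4, 1]
Step 3: mid = 1/8, f'(mid) = -9/4, new interval = [1/8, 1]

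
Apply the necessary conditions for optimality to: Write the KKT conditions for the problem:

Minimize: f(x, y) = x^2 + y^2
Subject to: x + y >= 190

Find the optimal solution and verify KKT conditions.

KKT conditions for min x^2 + y^2 s.t. x + y >= 190:
Stationarity: 2x = mu, 2y = mu
So x = y = mu/2.
Complementary slackness: mu*(x + y - 190) = 0
Primal feasibility: x + y >= 190; dual feasibility: mu >= 0
If mu = 0 then x = y = 0, but 0 + 0 < 190 is infeasible, so the constraint is active.
Constraint active: x + y = 2*(mu/2) = 190 => mu = 190
x = y = 95, f = 18050
Verify: stationarity 2*95 = 190 = mu; primal 95 + 95 = 190 >= 190; dual mu = 190 >= 0; complementary slackness 190*(190 - 190) = 0. All KKT conditions hold.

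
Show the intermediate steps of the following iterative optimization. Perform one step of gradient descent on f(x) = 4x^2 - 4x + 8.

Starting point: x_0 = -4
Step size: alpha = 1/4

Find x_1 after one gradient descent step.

f(x) = 4x^2 - 4x + 8
f'(x) = 8x - 4
f'(-4) = 8*-4 + (-4) = -36
x_1 = x_0 - alpha * f'(x_0) = -4 - 1/4 * -36 = 5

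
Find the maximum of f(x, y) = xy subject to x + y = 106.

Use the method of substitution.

Substitute y = 106 - x into f(x,y) = xy:
g(x) = x(106 - x) = 106x - x^2
g'(x) = 106 - 2x = 0  =>  x = 53
y = 106 - 53 = 53
Maximum value = 53 * 53 = 2809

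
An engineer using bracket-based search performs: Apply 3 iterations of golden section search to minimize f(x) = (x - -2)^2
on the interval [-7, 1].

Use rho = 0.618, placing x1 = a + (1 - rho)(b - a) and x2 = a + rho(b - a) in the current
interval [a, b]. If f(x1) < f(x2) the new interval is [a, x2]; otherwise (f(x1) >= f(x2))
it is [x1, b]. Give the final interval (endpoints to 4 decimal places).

Golden section search for min of f(x) = (x - -2)^2 on [-7, 1].
Each step: x1 = a + (1 - rho)(b - a), x2 = a + rho(b - a); if f(x1) < f(x2) keep [a, x2], otherwise keep [x1, b].
Step 1: [-7.0000, 1.0000], x1=-3.9440 (f=3.7791), x2=-2.0560 (f=0.0031); f(x1) > f(x2) => keep [-3.9440, 1.0000]
Step 2: [-3.9440, 1.0000], x1=-2.0554 (f=0.0031), x2=-0.8886 (f=1.2352); f(x1) < f(x2) => keep [-3.9440, -0.8886]
Step 3: [-3.9440, -0.8886], x1=-2.7768 (f=0.6035), x2=-2.0558 (f=0.0031); f(x1) > f(x2) => keep [-2.7768, -0.8886]
Final interval: [-2.7768, -0.8886]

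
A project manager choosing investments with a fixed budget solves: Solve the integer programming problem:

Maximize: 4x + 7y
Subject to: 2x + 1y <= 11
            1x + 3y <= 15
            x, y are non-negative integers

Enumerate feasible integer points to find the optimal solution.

Constraint 1: 2x + 1y <= 11
Constraint 2: 1x + 3y <= 15
Feasible x range (need y >= 0): 0 <= x <= min(11/2, 15/1) => x in {0, ..., 5}.
Enumerate feasible integer points row by row (the coefficient of y is 7 > 0, so for each x the largest feasible y gives the best value):
  x = 0: y <= min((11 - 2*0)/1, (15 - 1*0)/3) => y in {0, ..., 5}; best 4*0 + 7*5 = 35
  x = 1: y <= min((11 - 2*1)/1, (15 - 1*1)/3) => y in {0, ..., 4}; best 4*1 + 7*4 = 32
  x = 2: y <= min((11 - 2*2)/1, (15 - 1*2)/3) => y in {0, ..., 4}; best 4*2 + 7*4 = 36
  x = 3: y <= min((11 - 2*3)/1, (15 - 1*3)/3) => y in {0, ..., 4}; best 4*3 + 7*4 = 40
  x = 4: y <= min((11 - 2*4)/1, (15 - 1*4)/3) => y in {0, ..., 3}; best 4*4 + 7*3 = 37
  x = 5: y <= min((11 - 2*5)/1, (15 - 1*5)/3) => y in {0, ..., 1}; best 4*5 + 7*1 = 27
The maximum 4x + 7y = 40 is achieved at x = 3, y = 4.
Check: 2*3 + 1*4 = 10 <= 11 and 1*3 + 3*4 = 15 <= 15.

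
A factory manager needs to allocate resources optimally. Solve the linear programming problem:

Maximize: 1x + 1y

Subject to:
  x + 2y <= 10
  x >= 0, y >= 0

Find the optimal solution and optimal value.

The feasible region has vertices at [(0, 0), (10, 0), (0, 5)].
Checking objective 1x + 1y at each vertex:
  (0, 0): 1*0 + 1*0 = 0
  (10, 0): 1*10 + 1*0 = 10
  (0, 5): 1*0 + 1*5 = 5
Maximum is 10 at (10, 0).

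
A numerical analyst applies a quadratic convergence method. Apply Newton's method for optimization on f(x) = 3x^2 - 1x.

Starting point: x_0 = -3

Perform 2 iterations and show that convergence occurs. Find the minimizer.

f(x) = 3x^2 - 1x, f'(x) = 6x + (-1), f''(x) = 6
Step 1: f'(-3) = -19, x_1 = -3 - -19/6 = 1/6
Step 2: f'(1/6) = 0, x_2 = 1/6 (converged)
Newton's method converges in 1 step for quadratics.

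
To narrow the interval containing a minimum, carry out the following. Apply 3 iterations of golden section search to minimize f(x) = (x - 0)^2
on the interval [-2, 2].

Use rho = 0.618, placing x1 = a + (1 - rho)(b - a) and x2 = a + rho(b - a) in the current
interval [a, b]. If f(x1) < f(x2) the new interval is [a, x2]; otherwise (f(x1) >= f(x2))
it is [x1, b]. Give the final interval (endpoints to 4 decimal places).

Golden section search for min of f(x) = (x - 0)^2 on [-2, 2].
Each step: x1 = a + (1 - rho)(b - a), x2 = a + rho(b - a); if f(x1) < f(x2) keep [a, x2], otherwise keep [x1, b].
Step 1: [-2.0000, 2.0000], x1=-0.4720 (f=0.2228), x2=0.4720 (f=0.2228); f(x1) = f(x2) (tie, not '<') => keep [-0.4720, 2.0000]
Step 2: [-0.4720, 2.0000], x1=0.4723 (f=0.2231), x2=1.0557 (f=1.1145); f(x1) < f(x2) => keep [-0.4720, 1.0557]
Step 3: [-0.4720, 1.0557], x1=0.1116 (f=0.0125), x2=0.4721 (f=0.2229); f(x1) < f(x2) => keep [-0.4720, 0.4721]
Final interval: [-0.4720, 0.4721]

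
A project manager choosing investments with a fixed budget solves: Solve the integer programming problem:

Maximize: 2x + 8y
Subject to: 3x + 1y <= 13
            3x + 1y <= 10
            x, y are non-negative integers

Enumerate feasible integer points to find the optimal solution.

Constraint 1: 3x + 1y <= 13
Constraint 2: 3x + 1y <= 10
Feasible x range (need y >= 0): 0 <= x <= min(13/3, 10/3) => x in {0, ..., 3}.
Enumerate feasible integer points row by row (the coefficient of y is 8 > 0, so for each x the largest feasible y gives the best value):
  x = 0: y <= min((13 - 3*0)/1, (10 - 3*0)/1) => y in {0, ..., 10}; best 2*0 + 8*10 = 80
  x = 1: y <= min((13 - 3*1)/1, (10 - 3*1)/1) => y in {0, ..., 7}; best 2*1 + 8*7 = 58
  x = 2: y <= min((13 - 3*2)/1, (10 - 3*2)/1) => y in {0, ..., 4}; best 2*2 + 8*4 = 36
  x = 3: y <= min((13 - 3*3)/1, (10 - 3*3)/1) => y in {0, ..., 1}; best 2*3 + 8*1 = 14
The maximum 2x + 8y = 80 is achieved at x = 0, y = 10.
Check: 3*0 + 1*10 = 10 <= 13 and 3*0 + 1*10 = 10 <= 10.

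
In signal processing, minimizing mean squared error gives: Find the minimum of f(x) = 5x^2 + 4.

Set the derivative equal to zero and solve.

f(x) = 5x^2 + 4
f'(x) = 10x + (0) = 0
x = 0/10 = 0
f(0) = 4
Since f''(x) = 10 > 0, this is a minimum.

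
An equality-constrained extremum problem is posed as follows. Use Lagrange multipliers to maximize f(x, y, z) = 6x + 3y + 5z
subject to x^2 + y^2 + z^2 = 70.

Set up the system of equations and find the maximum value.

Lagrange conditions: 6 = 2*lambda*x, 3 = 2*lambda*y, 5 = 2*lambda*z
So x:6 = y:3 = z:5, i.e. x = 6t, y = 3t, z = 5t
Constraint: t^2*(6^2 + 3^2 + 5^2) = 70
  t^2 * 70 = 70  =>  t = sqrt(1)
Maximum = 6*6t + 3*3t + 5*5t = 70*sqrt(1) = 70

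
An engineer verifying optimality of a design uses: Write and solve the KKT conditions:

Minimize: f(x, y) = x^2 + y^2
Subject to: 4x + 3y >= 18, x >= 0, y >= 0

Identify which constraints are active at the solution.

KKT conditions for min x^2 + y^2 s.t. 4x + 3y >= 18, x >= 0, y >= 0:
Stationarity: 2x = mu*4 + mu_x, 2y = mu*3 + mu_y, with mu, mu_x, mu_y >= 0
Complementary slackness: mu*(4x + 3y - 18) = 0, mu_x*x = 0, mu_y*y = 0
(0, 0) is infeasible (4*0 + 3*0 < 18), so if mu = 0 stationarity would force x = mu_x/2 >= 0, y = mu_y/2 >= 0 with mu_x*x = mu_y*y = 0, i.e. x = y = 0: contradiction. Hence mu > 0 and 4x + 3y = 18 is active.
Try x > 0, y > 0 (so mu_x = mu_y = 0): x = 4*mu/2, y = 3*mu/2
Substitute: 4*(4*mu/2) + 3*(3*mu/2) = 18
  mu*25/2 = 18 => mu = 36/25
x* = 72/25 > 0, y* = 54/25 > 0, consistent with mu_x = mu_y = 0.
f is convex and the constraints are linear, so this KKT point is the global minimum.
f* = 324/25
Active constraints: 4x + 3y >= 18 (holds with equality, mu = 36/25 > 0); x >= 0 and y >= 0 are inactive (mu_x = mu_y = 0).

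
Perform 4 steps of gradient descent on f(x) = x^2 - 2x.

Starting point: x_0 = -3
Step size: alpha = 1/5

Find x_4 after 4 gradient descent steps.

f(x) = x^2 - 2x, f'(x) = 2x + (-2)
Step 1: f'(-3) = -8, x_1 = -3 - 1/5 * -8 = -7/5
Step 2: f'(-7/5) = -24/5, x_2 = -7/5 - 1/5 * -24/5 = -11/25
Step 3: f'(-11/25) = -72/25, x_3 = -11/25 - 1/5 * -72/25 = 17/125
Step 4: f'(17/125) = -216/125, x_4 = 17/125 - 1/5 * -216/125 = 301/625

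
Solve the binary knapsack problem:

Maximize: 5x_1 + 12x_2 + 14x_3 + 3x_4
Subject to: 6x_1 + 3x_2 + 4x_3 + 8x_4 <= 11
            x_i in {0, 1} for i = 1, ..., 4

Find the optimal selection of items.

Items: item 1 (v=5, w=6), item 2 (v=12, w=3), item 3 (v=14, w=4), item 4 (v=3, w=8)
Capacity: 11
Checking all 16 subsets (w = total weight, v = total value):
  {}: w = 0, v = 0
  {1}: w = 6, v = 5
  {2}: w = 3, v = 12
  {3}: w = 4, v = 14
  {4}: w = 8, v = 3
  {1, 2}: w = 9, v = 17
  {1, 3}: w = 10, v = 19
  {1, 4}: w = 14 > 11, infeasible
  {2, 3}: w = 7, v = 26
  {2, 4}: w = 11, v = 15
  {3, 4}: w = 12 > 11, infeasible
  {1, 2, 3}: w = 13 > 11, infeasible
  {1, 2, 4}: w = 17 > 11, infeasible
  {1, 3, 4}: w = 18 > 11, infeasible
  {2, 3, 4}: w = 15 > 11, infeasible
  {1, 2, 3, 4}: w = 21 > 11, infeasible
Best feasible subset: items [2, 3]
Total weight: 7 <= 11, total value: 26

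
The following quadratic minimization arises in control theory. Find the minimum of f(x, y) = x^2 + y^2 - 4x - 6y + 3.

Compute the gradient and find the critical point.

f(x,y) = x^2 + y^2 - 4x - 6y + 3
df/dx = 2x + (-4) = 0  =>  x = 2
df/dy = 2y + (-6) = 0  =>  y = 3
f(2, 3) = 1*(2)^2 + 1*(3)^2 + -4*(2) + -6*(3) + 3 = -10
Hessian is diagonal with entries 2, 2 > 0, so this is a minimum.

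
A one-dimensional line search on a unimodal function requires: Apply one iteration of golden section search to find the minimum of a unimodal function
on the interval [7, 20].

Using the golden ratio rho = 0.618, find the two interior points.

Golden section search on [7, 20].
Golden ratio rho = 0.618 (approx).
Interior points:
  x_1 = 7 + (1-0.618)*13 = 11.9660
  x_2 = 7 + 0.618*13 = 15.0340
Compare f(x_1) and f(x_2) to determine which subinterval to keep.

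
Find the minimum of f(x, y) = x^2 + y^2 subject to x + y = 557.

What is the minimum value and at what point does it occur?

Substitute y = 557 - x into f(x,y) = x^2 + y^2:
g(x) = x^2 + (557 - x)^2 = 2x^2 - 1114x + 310249
g'(x) = 4x - 1114 = 0  =>  x = 557/2
y = 557 - 557/2 = 557/2
Minimum value = (557/2)^2 + (557/2)^2 = 310249/2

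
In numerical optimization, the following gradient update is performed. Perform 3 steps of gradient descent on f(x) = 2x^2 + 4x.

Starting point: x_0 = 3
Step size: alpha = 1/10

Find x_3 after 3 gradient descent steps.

f(x) = 2x^2 + 4x, f'(x) = 4x + (4)
Step 1: f'(3) = 16, x_1 = 3 - 1/10 * 16 = 7/5
Step 2: f'(7/5) = 48/5, x_2 = 7/5 - 1/10 * 48/5 = 11/25
Step 3: f'(11/25) = 144/25, x_3 = 11/25 - 1/10 * 144/25 = -17/125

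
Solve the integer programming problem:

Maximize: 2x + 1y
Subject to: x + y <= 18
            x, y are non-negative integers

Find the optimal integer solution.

Objective: 2x + 1y, constraint: x + y <= 18
Coefficient of x is 2 >= coefficient of y is 1, so allocate the entire budget to x.
Optimal: x = 18, y = 0, value = 36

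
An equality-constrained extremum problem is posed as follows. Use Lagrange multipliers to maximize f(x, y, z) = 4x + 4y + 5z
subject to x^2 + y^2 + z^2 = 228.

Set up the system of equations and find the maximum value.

Lagrange conditions: 4 = 2*lambda*x, 4 = 2*lambda*y, 5 = 2*lambda*z
So x:4 = y:4 = z:5, i.e. x = 4t, y = 4t, z = 5t
Constraint: t^2*(4^2 + 4^2 + 5^2) = 228
  t^2 * 57 = 228  =>  t = sqrt(4)
Maximum = 4*4t + 4*4t + 5*5t = 57*sqrt(4) = 114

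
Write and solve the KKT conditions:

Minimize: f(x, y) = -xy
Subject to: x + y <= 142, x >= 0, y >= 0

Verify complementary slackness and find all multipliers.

Problem: min -xy s.t. x + y <= 142 (multiplier lambda), x >= 0 (mu_x), y >= 0 (mu_y)
KKT stationarity: -y + lambda - mu_x = 0, -x + lambda - mu_y = 0, with lambda, mu_x, mu_y >= 0
Complementary slackness: lambda*(x + y - 142) = 0, mu_x*x = 0, mu_y*y = 0
If lambda = 0: y = -mu_x <= 0 and x = -mu_y <= 0 force x = y = 0 with f = 0; but x = y = 71 is feasible with f = -5041 < 0, so this is not the minimum. Hence lambda > 0 and x + y = 142.
Try x > 0, y > 0 (so mu_x = mu_y = 0): y = lambda, x = lambda => x = y = lambda
x + y = 142 => 2*lambda = 142 => lambda = 71
x* = y* = 71 > 0, consistent with mu_x = mu_y = 0.
(Any feasible point with x = 0 or y = 0 has f = 0 > -5041, so the minimum is not on those boundaries.)
min(-xy) = -5041 (i.e. max xy = 5041)
Multipliers: lambda = 71, mu_x = 0, mu_y = 0
Complementary slackness: lambda*(x + y - 142) = 71*(71 + 71 - 142) = 0, mu_x*x = 0*71 = 0, mu_y*y = 0*71 = 0. Satisfied.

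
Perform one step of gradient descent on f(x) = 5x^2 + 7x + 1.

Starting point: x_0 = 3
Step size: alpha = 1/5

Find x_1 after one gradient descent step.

f(x) = 5x^2 + 7x + 1
f'(x) = 10x + 7
f'(3) = 10*3 + (7) = 37
x_1 = x_0 - alpha * f'(x_0) = 3 - 1/5 * 37 = -22/5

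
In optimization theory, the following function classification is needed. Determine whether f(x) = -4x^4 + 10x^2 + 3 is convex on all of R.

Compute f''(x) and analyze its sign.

f(x) = -4x^4 + 10x^2 + 3
f'(x) = -16x^3 + 20x
f''(x) = -48x^2 + 20
f''(x) = -48x^2 + 20 -> -inf as |x| -> inf
Therefore, f is not globally convex on R.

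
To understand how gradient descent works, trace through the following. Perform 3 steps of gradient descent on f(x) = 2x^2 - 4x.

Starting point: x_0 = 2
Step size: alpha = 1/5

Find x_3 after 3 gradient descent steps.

f(x) = 2x^2 - 4x, f'(x) = 4x + (-4)
Step 1: f'(2) = 4, x_1 = 2 - 1/5 * 4 = 6/5
Step 2: f'(6/5) = 4/5, x_2 = 6/5 - 1/5 * 4/5 = 26/25
Step 3: f'(26/25) = 4/25, x_3 = 26/25 - 1/5 * 4/25 = 126/125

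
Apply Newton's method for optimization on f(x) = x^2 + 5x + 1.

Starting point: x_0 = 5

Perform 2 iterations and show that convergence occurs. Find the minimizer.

f(x) = x^2 + 5x + 1, f'(x) = 2x + (5), f''(x) = 2
Step 1: f'(5) = 15, x_1 = 5 - 15/2 = -5/2
Step 2: f'(-5/2) = 0, x_2 = -5/2 (converged)
Newton's method converges in 1 step for quadratics.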